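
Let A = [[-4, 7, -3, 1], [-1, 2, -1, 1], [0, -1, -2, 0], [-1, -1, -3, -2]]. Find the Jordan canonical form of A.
J = [[-3, 0, 0, 0], [0, -1, 1, 0], [0, 0, -1, 1], [0, 0, 0, -1]]

The characteristic polynomial is det(xI - A) = (x + 1)^3(x + 3), so the eigenvalues are -3 (algebraic multiplicity 1), -1 (algebraic multiplicity 3).

For λ = -3: algebraic multiplicity 1 gives one 1×1 block.

For λ = -1: rank(A + I) = 3, rank((A + I)^2) = 2, rank((A + I)^3) = 1. The eigenspace has dimension 4 - 3 = 1, so there is 1 Jordan block; the rank sequence gives block sizes [3].

Assembling the blocks gives the Jordan form J above.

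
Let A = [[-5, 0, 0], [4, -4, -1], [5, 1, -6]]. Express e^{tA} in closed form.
A has Jordan form J = [[-5, 1, 0], [0, -5, 1], [0, 0, -5]] with A = PJP^{-1}, so e^{tA} = P e^{tJ} P^{-1}.

For a Jordan block J_k(λ), e^{tJ_k(λ)} = e^{λt} · (I + tN + t^2 N^2/2! + ... + t^{k-1} N^{k-1}/(k-1)!) where N is the nilpotent superdiagonal part.

Assembling the blocks and conjugating back gives the entries of e^{tA} as shown above.

e^{tA} = [[e^{-5*t}, 0, 0], [t*(8 - t)*e^{-5*t}/2, (t + 1)*e^{-5*t}, -t*e^{-5*t}], [t*(10 - t)*e^{-5*t}/2, t*e^{-5*t}, (1 - t)*e^{-5*t}]]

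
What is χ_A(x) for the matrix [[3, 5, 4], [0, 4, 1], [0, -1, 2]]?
χ_A(x) = (x - 3)^3

xI - A = [[x - 3, -5, -4], [0, x - 4, -1], [0, 1, x - 2]].

Expanding det(xI - A) along the first row:
det(xI - A) = + (x - 3)·det([[x - 4, -1], [1, x - 2]]) - (-5)·det([[0, -1], [0, x - 2]]) + (-4)·det([[0, x - 4], [0, 1]]).

Evaluating gives χ_A(x) = x^3 - 9x^2 + 27x - 27 = (x - 3)^3.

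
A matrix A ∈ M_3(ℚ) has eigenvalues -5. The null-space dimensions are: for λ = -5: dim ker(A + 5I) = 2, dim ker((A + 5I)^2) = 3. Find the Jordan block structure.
λ = -5: successive nullity increments [2, 1] count blocks of size ≥ k; block sizes are [2, 1].

Jordan blocks: (-5, 2), (-5, 1)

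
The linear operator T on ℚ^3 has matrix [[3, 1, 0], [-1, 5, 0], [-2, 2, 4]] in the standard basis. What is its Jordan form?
J = [[4, 1, 0], [0, 4, 0], [0, 0, 4]]

The characteristic polynomial is det(xI - A) = (x - 4)^3, so the eigenvalues are 4 (algebraic multiplicity 3).

For λ = 4: rank(A - 4I) = 1, rank((A - 4I)^2) = 0. The eigenspace has dimension 3 - 1 = 2, so there are 2 Jordan blocks; the rank sequence gives block sizes [2, 1].

Assembling the blocks gives the Jordan form J above.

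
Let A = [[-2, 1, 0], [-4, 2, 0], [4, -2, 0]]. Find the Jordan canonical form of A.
J = [[0, 1, 0], [0, 0, 0], [0, 0, 0]]

The characteristic polynomial is det(xI - A) = x^3, so the eigenvalues are 0 (algebraic multiplicity 3).

For λ = 0: rank(A) = 1, rank(A^2) = 0. The eigenspace has dimension 3 - 1 = 2, so there are 2 Jordan blocks; the rank sequence gives block sizes [2, 1].

Assembling the blocks gives the Jordan form J above.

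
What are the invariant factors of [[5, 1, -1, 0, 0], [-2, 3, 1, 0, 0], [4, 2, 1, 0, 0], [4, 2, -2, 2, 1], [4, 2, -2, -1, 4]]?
(x - 3)^2, (x - 3)^3

The Jordan structure of A has elementary divisors (x - 3)^3, (x - 3)^2. Arranging the block sizes at each eigenvalue in decreasing order and taking row products gives the invariant factors.

Invariant factors (smallest first, each dividing the next): (x - 3)^2, (x - 3)^3.

Check: the last factor (x - 3)^3 is the minimal polynomial, and the product (x - 3)^5 is the characteristic polynomial.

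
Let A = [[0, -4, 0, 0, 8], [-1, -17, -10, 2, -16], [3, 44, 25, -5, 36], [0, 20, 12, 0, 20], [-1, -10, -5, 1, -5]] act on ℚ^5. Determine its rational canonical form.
R = [[0, -4, 0, 0, 0], [1, 3, 0, 0, 0], [0, 0, 0, 0, -12], [0, 0, 1, 0, 5], [0, 0, 0, 1, 0]]

The invariant factors of A (the non-unit diagonal entries of the Smith normal form of xI - A over ℚ[x]) are x^2 - 3x + 4, (x + 3)(x^2 - 3x + 4), each dividing the next. The characteristic polynomial is their product, (x + 3)(x^2 - 3x + 4)^2.

The rational canonical form is the block-diagonal matrix of companion matrices C(f_i):
R = [[0, -4, 0, 0, 0], [1, 3, 0, 0, 0], [0, 0, 0, 0, -12], [0, 0, 1, 0, 5], [0, 0, 0, 1, 0]].

Note the characteristic polynomial does not split into linear factors over ℚ, so A has no Jordan form over ℚ; the rational canonical form exists over any field.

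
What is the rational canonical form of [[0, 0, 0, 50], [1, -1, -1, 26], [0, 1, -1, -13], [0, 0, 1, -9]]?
The invariant factors of A (the non-unit diagonal entries of the Smith normal form of xI - A over ℚ[x]) are (x - 1)(x + 2)(x + 5)^2, each dividing the next. The characteristic polynomial is their product, (x - 1)(x + 2)(x + 5)^2.

The rational canonical form is the block-diagonal matrix of companion matrices C(f_i):
R = [[0, 0, 0, 50], [1, 0, 0, -5], [0, 1, 0, -33], [0, 0, 1, -11]].

R = [[0, 0, 0, 50], [1, 0, 0, -5], [0, 1, 0, -33], [0, 0, 1, -11]]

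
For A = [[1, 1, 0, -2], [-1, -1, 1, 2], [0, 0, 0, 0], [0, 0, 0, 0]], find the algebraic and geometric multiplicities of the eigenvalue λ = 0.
The characteristic polynomial is x^4, so the factor x appears with exponent 4: the algebraic multiplicity is 4.

rank(A) = 2, so the eigenspace has dimension 4 - 2 = 2: the geometric multiplicity is 2.

Since 2 < 4, A is not diagonalizable.

algebraic multiplicity 4, geometric multiplicity 2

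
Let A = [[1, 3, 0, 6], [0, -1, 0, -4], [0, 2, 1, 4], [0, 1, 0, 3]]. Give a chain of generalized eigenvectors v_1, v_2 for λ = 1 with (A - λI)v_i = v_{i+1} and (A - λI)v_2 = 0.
v_1 = [[2, 1, 1, 0]]^T, v_2 = [[3, -2, 2, 1]]^T

We seek v_1 ∈ ker((A - I)^2) \ ker(A - I), then set v_{i+1} = (A - I) v_i.

One such chain is v_1 = [[2, 1, 1, 0]]^T, v_2 = [[3, -2, 2, 1]]^T. Check: (A - I) v_2 = [[0, 0, 0, 0]]^T = 0.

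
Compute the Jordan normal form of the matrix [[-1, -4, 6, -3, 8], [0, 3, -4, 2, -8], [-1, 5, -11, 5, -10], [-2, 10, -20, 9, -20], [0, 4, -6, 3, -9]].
J = [[-5, 0, 0, 0, 0], [0, -1, 1, 0, 0], [0, 0, -1, 1, 0], [0, 0, 0, -1, 0], [0, 0, 0, 0, -1]]

The characteristic polynomial is det(xI - A) = (x + 1)^4(x + 5), so the eigenvalues are -5 (algebraic multiplicity 1), -1 (algebraic multiplicity 4).

For λ = -5: algebraic multiplicity 1 gives one 1×1 block.

For λ = -1: rank(A + I) = 3, rank((A + I)^2) = 2, rank((A + I)^3) = 1. The eigenspace has dimension 5 - 3 = 2, so there are 2 Jordan blocks; the rank sequence gives block sizes [3, 1].

Assembling the blocks gives the Jordan form J above.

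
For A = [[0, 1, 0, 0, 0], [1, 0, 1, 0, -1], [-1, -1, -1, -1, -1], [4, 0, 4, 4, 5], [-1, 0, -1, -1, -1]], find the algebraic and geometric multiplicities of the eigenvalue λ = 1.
algebraic multiplicity 2, geometric multiplicity 1

The characteristic polynomial is x^3(x - 1)^2, so the factor x - 1 appears with exponent 2: the algebraic multiplicity is 2.

rank(A - I) = 4, so the eigenspace has dimension 5 - 4 = 1: the geometric multiplicity is 1.

Since 1 < 2, A is not diagonalizable.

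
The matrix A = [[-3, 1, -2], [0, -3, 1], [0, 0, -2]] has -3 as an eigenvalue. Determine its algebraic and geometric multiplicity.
algebraic multiplicity 2, geometric multiplicity 1

The characteristic polynomial is (x + 2)(x + 3)^2, so the factor x + 3 appears with exponent 2: the algebraic multiplicity is 2.

rank(A + 3I) = 2, so the eigenspace has dimension 3 - 2 = 1: the geometric multiplicity is 1.

Since 1 < 2, A is not diagonalizable.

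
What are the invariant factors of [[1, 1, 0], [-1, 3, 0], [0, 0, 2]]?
The Jordan structure of A has elementary divisors (x - 2)^2, (x - 2). Arranging the block sizes at each eigenvalue in decreasing order and taking row products gives the invariant factors.

Invariant factors (smallest first, each dividing the next): x - 2, (x - 2)^2.

Check: the last factor (x - 2)^2 is the minimal polynomial, and the product (x - 2)^3 is the characteristic polynomial.

x - 2, (x - 2)^2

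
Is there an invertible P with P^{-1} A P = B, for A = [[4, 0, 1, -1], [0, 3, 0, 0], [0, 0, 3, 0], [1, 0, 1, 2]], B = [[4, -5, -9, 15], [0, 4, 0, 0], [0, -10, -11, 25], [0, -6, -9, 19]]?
trace(A) = 12 but trace(B) = 16. The trace is a similarity invariant, so A and B are not similar.

No.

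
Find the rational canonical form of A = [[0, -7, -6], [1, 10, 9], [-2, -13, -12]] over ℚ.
The invariant factors of A (the non-unit diagonal entries of the Smith normal form of xI - A over ℚ[x]) are x(x - 2)(x + 4), each dividing the next. The characteristic polynomial is their product, x(x - 2)(x + 4).

The rational canonical form is the block-diagonal matrix of companion matrices C(f_i):
R = [[0, 0, 0], [1, 0, 8], [0, 1, -2]].

R = [[0, 0, 0], [1, 0, 8], [0, 1, -2]]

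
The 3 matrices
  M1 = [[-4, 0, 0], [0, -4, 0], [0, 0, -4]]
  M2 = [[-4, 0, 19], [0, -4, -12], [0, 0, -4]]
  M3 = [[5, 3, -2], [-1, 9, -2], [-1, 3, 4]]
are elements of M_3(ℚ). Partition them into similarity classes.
3 classes: {M1}, {M2}, {M3}

Characteristic polynomials: χ_{M1} = (x + 4)^3, χ_{M2} = (x + 4)^3, χ_{M3} = (x - 6)^3.

{M1}: invariant factors x + 4, x + 4, x + 4.

{M2}: invariant factors x + 4, (x + 4)^2.

{M3}: invariant factors x - 6, (x - 6)^2.

Matrices are similar if and only if their invariant-factor lists agree; the partition into similarity classes is {M1}, {M2}, {M3}.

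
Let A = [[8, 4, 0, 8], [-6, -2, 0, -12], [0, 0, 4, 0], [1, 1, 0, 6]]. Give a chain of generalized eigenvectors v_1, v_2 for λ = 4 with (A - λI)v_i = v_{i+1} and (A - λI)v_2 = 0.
We seek v_1 ∈ ker((A - 4I)^2) \ ker(A - 4I), then set v_{i+1} = (A - 4I) v_i.

One such chain is v_1 = [[0, 1, 0, 0]]^T, v_2 = [[4, -6, 0, 1]]^T. Check: (A - 4I) v_2 = [[0, 0, 0, 0]]^T = 0.

v_1 = [[0, 1, 0, 0]]^T, v_2 = [[4, -6, 0, 1]]^T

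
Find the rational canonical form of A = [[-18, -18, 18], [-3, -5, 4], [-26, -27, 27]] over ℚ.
R = [[0, 0, 18], [1, 0, 9], [0, 1, 4]]

The invariant factors of A (the non-unit diagonal entries of the Smith normal form of xI - A over ℚ[x]) are (x - 6)(x^2 + 2x + 3), each dividing the next. The characteristic polynomial is their product, (x - 6)(x^2 + 2x + 3).

The rational canonical form is the block-diagonal matrix of companion matrices C(f_i):
R = [[0, 0, 18], [1, 0, 9], [0, 1, 4]].

Note the characteristic polynomial does not split into linear factors over ℚ, so A has no Jordan form over ℚ; the rational canonical form exists over any field.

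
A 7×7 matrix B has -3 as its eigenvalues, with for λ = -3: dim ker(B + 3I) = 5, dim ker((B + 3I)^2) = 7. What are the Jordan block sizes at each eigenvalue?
Jordan blocks: (-3, 2), (-3, 2), (-3, 1), (-3, 1), (-3, 1)

λ = -3: successive nullity increments [5, 2] count blocks of size ≥ k; block sizes are [2, 2, 1, 1, 1].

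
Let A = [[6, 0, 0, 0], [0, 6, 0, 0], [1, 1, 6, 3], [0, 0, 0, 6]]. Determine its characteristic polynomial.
xI - A = [[x - 6, 0, 0, 0], [0, x - 6, 0, 0], [-1, -1, x - 6, -3], [0, 0, 0, x - 6]].

Expanding det(xI - A) along the first row:
det(xI - A) = + (x - 6)·det([[x - 6, 0, 0], [-1, x - 6, -3], [0, 0, x - 6]]) - (0)·det([[0, 0, 0], [-1, x - 6, -3], [0, 0, x - 6]]) + (0)·det([[0, x - 6, 0], [-1, -1, -3], [0, 0, x - 6]]) - (0)·det([[0, x - 6, 0], [-1, -1, x - 6], [0, 0, 0]]).

Evaluating gives χ_A(x) = x^4 - 24x^3 + 216x^2 - 864x + 1296 = (x - 6)^4.

χ_A(x) = (x - 6)^4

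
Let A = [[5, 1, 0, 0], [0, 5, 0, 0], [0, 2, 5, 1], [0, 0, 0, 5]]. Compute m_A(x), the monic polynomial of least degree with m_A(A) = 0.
m_A(x) = (x - 5)^2

The characteristic polynomial factors as (x - 5)^4. The minimal polynomial is ∏(x - λ)^{k_λ} where k_λ is the size of the largest Jordan block at λ.

For λ = 5: rank(A - 5I) = 2, and the largest Jordan block has size 2 (the smallest k with rank((A - 5I)^k) = rank((A - 5I)^(k+1))).

So m_A(x) = (x - 5)^2.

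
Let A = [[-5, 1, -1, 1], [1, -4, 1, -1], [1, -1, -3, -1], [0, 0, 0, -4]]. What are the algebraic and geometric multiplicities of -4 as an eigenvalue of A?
The characteristic polynomial is (x + 4)^4, so the factor x + 4 appears with exponent 4: the algebraic multiplicity is 4.

rank(A + 4I) = 2, so the eigenspace has dimension 4 - 2 = 2: the geometric multiplicity is 2.

Since 2 < 4, A is not diagonalizable.

algebraic multiplicity 4, geometric multiplicity 2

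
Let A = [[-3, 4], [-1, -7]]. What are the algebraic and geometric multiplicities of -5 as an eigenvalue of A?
The characteristic polynomial is (x + 5)^2, so the factor x + 5 appears with exponent 2: the algebraic multiplicity is 2.

rank(A + 5I) = 1, so the eigenspace has dimension 2 - 1 = 1: the geometric multiplicity is 1.

Since 1 < 2, A is not diagonalizable.

algebraic multiplicity 2, geometric multiplicity 1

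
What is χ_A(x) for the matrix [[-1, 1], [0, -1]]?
χ_A(x) = (x + 1)^2

xI - A = [[x + 1, -1], [0, x + 1]].

Expanding det(xI - A) along the first row:
det(xI - A) = + (x + 1)·det([[x + 1]]) - (-1)·det([[0]]).

Evaluating gives χ_A(x) = x^2 + 2x + 1 = (x + 1)^2.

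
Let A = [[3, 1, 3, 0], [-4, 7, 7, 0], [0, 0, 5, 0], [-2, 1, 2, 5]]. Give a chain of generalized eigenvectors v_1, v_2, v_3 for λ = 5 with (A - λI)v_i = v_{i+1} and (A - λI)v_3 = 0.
v_1 = [[-2, -6, 1, 2]]^T, v_2 = [[1, 3, 0, 0]]^T, v_3 = [[1, 2, 0, 1]]^T

We seek v_1 ∈ ker((A - 5I)^3) \ ker((A - 5I)^2), then set v_{i+1} = (A - 5I) v_i.

One such chain is v_1 = [[-2, -6, 1, 2]]^T, v_2 = [[1, 3, 0, 0]]^T, v_3 = [[1, 2, 0, 1]]^T. Check: (A - 5I) v_3 = [[0, 0, 0, 0]]^T = 0.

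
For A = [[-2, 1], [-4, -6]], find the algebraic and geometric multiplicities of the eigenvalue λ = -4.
algebraic multiplicity 2, geometric multiplicity 1

The characteristic polynomial is (x + 4)^2, so the factor x + 4 appears with exponent 2: the algebraic multiplicity is 2.

rank(A + 4I) = 1, so the eigenspace has dimension 2 - 1 = 1: the geometric multiplicity is 1.

Since 1 < 2, A is not diagonalizable.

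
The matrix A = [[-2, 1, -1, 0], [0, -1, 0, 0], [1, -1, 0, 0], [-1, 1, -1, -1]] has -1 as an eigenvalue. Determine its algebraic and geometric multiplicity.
The characteristic polynomial is (x + 1)^4, so the factor x + 1 appears with exponent 4: the algebraic multiplicity is 4.

rank(A + I) = 1, so the eigenspace has dimension 4 - 1 = 3: the geometric multiplicity is 3.

Since 3 < 4, A is not diagonalizable.

algebraic multiplicity 4, geometric multiplicity 3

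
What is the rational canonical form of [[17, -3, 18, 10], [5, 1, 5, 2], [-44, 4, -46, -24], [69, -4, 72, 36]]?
The invariant factors of A (the non-unit diagonal entries of the Smith normal form of xI - A over ℚ[x]) are x(x - 6)(x^2 - 2x + 2), each dividing the next. The characteristic polynomial is their product, x(x - 6)(x^2 - 2x + 2).

The rational canonical form is the block-diagonal matrix of companion matrices C(f_i):
R = [[0, 0, 0, 0], [1, 0, 0, 12], [0, 1, 0, -14], [0, 0, 1, 8]].

Note the characteristic polynomial does not split into linear factors over ℚ, so A has no Jordan form over ℚ; the rational canonical form exists over any field.

R = [[0, 0, 0, 0], [1, 0, 0, 12], [0, 1, 0, -14], [0, 0, 1, 8]]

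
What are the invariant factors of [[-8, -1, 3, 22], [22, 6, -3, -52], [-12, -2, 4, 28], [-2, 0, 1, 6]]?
The Jordan structure of A has elementary divisors (x - 2)^3, (x - 2). Arranging the block sizes at each eigenvalue in decreasing order and taking row products gives the invariant factors.

Invariant factors (smallest first, each dividing the next): x - 2, (x - 2)^3.

Check: the last factor (x - 2)^3 is the minimal polynomial, and the product (x - 2)^4 is the characteristic polynomial.

x - 2, (x - 2)^3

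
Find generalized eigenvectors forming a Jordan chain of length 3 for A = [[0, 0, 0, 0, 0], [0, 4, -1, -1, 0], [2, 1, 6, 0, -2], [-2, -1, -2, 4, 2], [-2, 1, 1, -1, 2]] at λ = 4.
v_1 = [[0, 1, 0, 1, 0]]^T, v_2 = [[0, -1, 1, -1, 0]]^T, v_3 = [[0, 0, 1, -1, 1]]^T

We seek v_1 ∈ ker((A - 4I)^3) \ ker((A - 4I)^2), then set v_{i+1} = (A - 4I) v_i.

One such chain is v_1 = [[0, 1, 0, 1, 0]]^T, v_2 = [[0, -1, 1, -1, 0]]^T, v_3 = [[0, 0, 1, -1, 1]]^T. Check: (A - 4I) v_3 = [[0, 0, 0, 0, 0]]^T = 0.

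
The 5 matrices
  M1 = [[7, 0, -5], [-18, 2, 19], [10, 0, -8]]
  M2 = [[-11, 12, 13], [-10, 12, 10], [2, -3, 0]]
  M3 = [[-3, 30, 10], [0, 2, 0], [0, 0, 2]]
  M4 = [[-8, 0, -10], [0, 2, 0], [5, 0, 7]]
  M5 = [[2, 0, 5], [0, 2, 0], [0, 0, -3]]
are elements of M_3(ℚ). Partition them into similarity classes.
Characteristic polynomials: χ_{M1} = (x - 2)^2(x + 3), χ_{M2} = (x - 2)^2(x + 3), χ_{M3} = (x - 2)^2(x + 3), χ_{M4} = (x - 2)^2(x + 3), χ_{M5} = (x - 2)^2(x + 3).

{M1, M2}: invariant factors (x - 2)^2(x + 3).

{M3, M4, M5}: invariant factors x - 2, (x - 2)(x + 3).

Matrices are similar if and only if their invariant-factor lists agree; the partition into similarity classes is {M1, M2}, {M3, M4, M5}.

2 classes: {M1, M2}, {M3, M4, M5}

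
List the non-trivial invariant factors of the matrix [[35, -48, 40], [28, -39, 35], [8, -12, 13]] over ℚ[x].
x - 3, (x - 3)^2

The Jordan structure of A has elementary divisors (x - 3)^2, (x - 3). Arranging the block sizes at each eigenvalue in decreasing order and taking row products gives the invariant factors.

Invariant factors (smallest first, each dividing the next): x - 3, (x - 3)^2.

Check: the last factor (x - 3)^2 is the minimal polynomial, and the product (x - 3)^3 is the characteristic polynomial.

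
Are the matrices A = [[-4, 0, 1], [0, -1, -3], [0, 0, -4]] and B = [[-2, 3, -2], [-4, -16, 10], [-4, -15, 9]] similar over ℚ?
Yes.

Two matrices over a field are similar if and only if they have the same invariant factors.

Both A and B have characteristic polynomial (x + 1)(x + 4)^2 and minimal polynomial (x + 1)(x + 4)^2. Computing further, both have invariant factors (x + 1)(x + 4)^2. Hence A and B are similar.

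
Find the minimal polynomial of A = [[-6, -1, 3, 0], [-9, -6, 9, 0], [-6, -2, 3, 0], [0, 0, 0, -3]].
m_A(x) = (x + 3)^2

The characteristic polynomial factors as (x + 3)^4. The minimal polynomial is ∏(x - λ)^{k_λ} where k_λ is the size of the largest Jordan block at λ.

For λ = -3: rank(A + 3I) = 1, and the largest Jordan block has size 2 (the smallest k with rank((A + 3I)^k) = rank((A + 3I)^(k+1))).

So m_A(x) = (x + 3)^2.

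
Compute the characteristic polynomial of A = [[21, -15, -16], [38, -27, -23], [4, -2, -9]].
xI - A = [[x - 21, 15, 16], [-38, x + 27, 23], [-4, 2, x + 9]].

Expanding det(xI - A) along the first row:
det(xI - A) = + (x - 21)·det([[x + 27, 23], [2, x + 9]]) - (15)·det([[-38, 23], [-4, x + 9]]) + (16)·det([[-38, x + 27], [-4, 2]]).

Evaluating gives χ_A(x) = x^3 + 15x^2 + 75x + 125 = (x + 5)^3.

χ_A(x) = (x + 5)^3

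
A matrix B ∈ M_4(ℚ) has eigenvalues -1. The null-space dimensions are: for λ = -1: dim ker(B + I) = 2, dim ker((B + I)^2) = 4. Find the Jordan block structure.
Jordan blocks: (-1, 2), (-1, 2)

λ = -1: successive nullity increments [2, 2] count blocks of size ≥ k; block sizes are [2, 2].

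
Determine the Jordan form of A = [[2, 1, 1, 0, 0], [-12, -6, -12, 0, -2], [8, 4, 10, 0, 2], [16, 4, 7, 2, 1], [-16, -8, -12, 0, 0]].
J = [[0, 1, 0, 0, 0], [0, 0, 0, 0, 0], [0, 0, 2, 1, 0], [0, 0, 0, 2, 0], [0, 0, 0, 0, 4]]

The characteristic polynomial is det(xI - A) = x^2(x - 4)(x - 2)^2, so the eigenvalues are 0 (algebraic multiplicity 2), 2 (algebraic multiplicity 2), 4 (algebraic multiplicity 1).

For λ = 0: rank(A) = 4, rank(A^2) = 3. The eigenspace has dimension 5 - 4 = 1, so there is 1 Jordan block; the rank sequence gives block sizes [2].

For λ = 2: rank(A - 2I) = 4, rank((A - 2I)^2) = 3. The eigenspace has dimension 5 - 4 = 1, so there is 1 Jordan block; the rank sequence gives block sizes [2].

For λ = 4: algebraic multiplicity 1 gives one 1×1 block.

Assembling the blocks gives the Jordan form J above.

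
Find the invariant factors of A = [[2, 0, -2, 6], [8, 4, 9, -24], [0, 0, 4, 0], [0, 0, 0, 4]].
The Jordan structure of A has elementary divisors (x - 2), (x - 4)^2, (x - 4). Arranging the block sizes at each eigenvalue in decreasing order and taking row products gives the invariant factors.

Invariant factors (smallest first, each dividing the next): x - 4, (x - 4)^2(x - 2).

Check: the last factor (x - 4)^2(x - 2) is the minimal polynomial, and the product (x - 4)^3(x - 2) is the characteristic polynomial.

x - 4, (x - 4)^2(x - 2)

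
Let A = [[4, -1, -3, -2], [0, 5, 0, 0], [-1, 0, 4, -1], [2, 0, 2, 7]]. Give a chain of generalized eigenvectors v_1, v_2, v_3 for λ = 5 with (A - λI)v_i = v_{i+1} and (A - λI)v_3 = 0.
We seek v_1 ∈ ker((A - 5I)^3) \ ker((A - 5I)^2), then set v_{i+1} = (A - 5I) v_i.

One such chain is v_1 = [[1, 1, 0, 0]]^T, v_2 = [[-2, 0, -1, 2]]^T, v_3 = [[1, 0, 1, -2]]^T. Check: (A - 5I) v_3 = [[0, 0, 0, 0]]^T = 0.

v_1 = [[1, 1, 0, 0]]^T, v_2 = [[-2, 0, -1, 2]]^T, v_3 = [[1, 0, 1, -2]]^T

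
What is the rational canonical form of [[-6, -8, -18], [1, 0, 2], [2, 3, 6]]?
R = [[0, 0, -2], [1, 0, -2], [0, 1, 0]]

The invariant factors of A (the non-unit diagonal entries of the Smith normal form of xI - A over ℚ[x]) are x^3 + 2x + 2, each dividing the next. The characteristic polynomial is their product, x^3 + 2x + 2.

The rational canonical form is the block-diagonal matrix of companion matrices C(f_i):
R = [[0, 0, -2], [1, 0, -2], [0, 1, 0]].

Note the characteristic polynomial does not split into linear factors over ℚ, so A has no Jordan form over ℚ; the rational canonical form exists over any field.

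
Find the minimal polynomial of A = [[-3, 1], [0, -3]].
The characteristic polynomial factors as (x + 3)^2. The minimal polynomial is ∏(x - λ)^{k_λ} where k_λ is the size of the largest Jordan block at λ.

For λ = -3: rank(A + 3I) = 1, and the largest Jordan block has size 2 (the smallest k with rank((A + 3I)^k) = rank((A + 3I)^(k+1))).

So m_A(x) = (x + 3)^2.

m_A(x) = (x + 3)^2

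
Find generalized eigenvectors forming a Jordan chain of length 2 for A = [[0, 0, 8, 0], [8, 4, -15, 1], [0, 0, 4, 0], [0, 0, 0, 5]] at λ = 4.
We seek v_1 ∈ ker((A - 4I)^2) \ ker(A - 4I), then set v_{i+1} = (A - 4I) v_i.

One such chain is v_1 = [[2, 1, 1, 0]]^T, v_2 = [[0, 1, 0, 0]]^T. Check: (A - 4I) v_2 = [[0, 0, 0, 0]]^T = 0.

v_1 = [[2, 1, 1, 0]]^T, v_2 = [[0, 1, 0, 0]]^T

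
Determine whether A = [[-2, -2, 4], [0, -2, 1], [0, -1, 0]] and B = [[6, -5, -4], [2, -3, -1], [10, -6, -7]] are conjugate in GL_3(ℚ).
Yes.

Two matrices over a field are similar if and only if they have the same invariant factors.

Both A and B have characteristic polynomial (x + 1)^2(x + 2) and minimal polynomial (x + 1)^2(x + 2). Computing further, both have invariant factors (x + 1)^2(x + 2). Hence A and B are similar.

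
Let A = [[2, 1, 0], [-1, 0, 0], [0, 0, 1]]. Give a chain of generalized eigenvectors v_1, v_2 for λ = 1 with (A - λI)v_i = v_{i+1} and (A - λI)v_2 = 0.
v_1 = [[-2, 3, 2]]^T, v_2 = [[1, -1, 0]]^T

We seek v_1 ∈ ker((A - I)^2) \ ker(A - I), then set v_{i+1} = (A - I) v_i.

One such chain is v_1 = [[-2, 3, 2]]^T, v_2 = [[1, -1, 0]]^T. Check: (A - I) v_2 = [[0, 0, 0]]^T = 0.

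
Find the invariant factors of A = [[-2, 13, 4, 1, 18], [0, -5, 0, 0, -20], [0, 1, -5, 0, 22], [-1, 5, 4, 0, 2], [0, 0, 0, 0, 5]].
(x - 5)(x + 1)^2(x + 5)^2

The Jordan structure of A has elementary divisors (x + 5)^2, (x + 1)^2, (x - 5). Arranging the block sizes at each eigenvalue in decreasing order and taking row products gives the invariant factors.

Invariant factors (smallest first, each dividing the next): (x - 5)(x + 1)^2(x + 5)^2.

Check: the last factor (x - 5)(x + 1)^2(x + 5)^2 is the minimal polynomial, and the product (x - 5)(x + 1)^2(x + 5)^2 is the characteristic polynomial.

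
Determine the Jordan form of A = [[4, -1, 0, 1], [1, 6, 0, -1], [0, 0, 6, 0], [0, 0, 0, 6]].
J = [[5, 1, 0, 0], [0, 5, 0, 0], [0, 0, 6, 0], [0, 0, 0, 6]]

The characteristic polynomial is det(xI - A) = (x - 6)^2(x - 5)^2, so the eigenvalues are 5 (algebraic multiplicity 2), 6 (algebraic multiplicity 2).

For λ = 5: rank(A - 5I) = 3, rank((A - 5I)^2) = 2. The eigenspace has dimension 4 - 3 = 1, so there is 1 Jordan block; the rank sequence gives block sizes [2].

For λ = 6: rank(A - 6I) = 2. The eigenspace has dimension 4 - 2 = 2, so there are 2 Jordan blocks; the rank sequence gives block sizes [1, 1].

Assembling the blocks gives the Jordan form J above.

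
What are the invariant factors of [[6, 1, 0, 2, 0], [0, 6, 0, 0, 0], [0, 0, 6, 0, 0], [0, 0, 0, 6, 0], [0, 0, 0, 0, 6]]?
The Jordan structure of A has elementary divisors (x - 6)^2, (x - 6), (x - 6), (x - 6). Arranging the block sizes at each eigenvalue in decreasing order and taking row products gives the invariant factors.

Invariant factors (smallest first, each dividing the next): x - 6, x - 6, x - 6, (x - 6)^2.

Check: the last factor (x - 6)^2 is the minimal polynomial, and the product (x - 6)^5 is the characteristic polynomial.

x - 6, x - 6, x - 6, (x - 6)^2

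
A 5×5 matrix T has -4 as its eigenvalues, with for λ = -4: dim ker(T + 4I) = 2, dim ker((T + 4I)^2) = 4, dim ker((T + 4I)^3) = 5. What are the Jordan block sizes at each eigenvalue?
Jordan blocks: (-4, 3), (-4, 2)

λ = -4: successive nullity increments [2, 2, 1] count blocks of size ≥ k; block sizes are [3, 2].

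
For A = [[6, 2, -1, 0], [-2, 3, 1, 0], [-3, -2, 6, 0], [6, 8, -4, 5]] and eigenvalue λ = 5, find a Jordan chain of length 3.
v_1 = [[0, 0, 1, 0]]^T, v_2 = [[-1, 1, 1, -4]]^T, v_3 = [[0, 1, 2, -2]]^T

We seek v_1 ∈ ker((A - 5I)^3) \ ker((A - 5I)^2), then set v_{i+1} = (A - 5I) v_i.

One such chain is v_1 = [[0, 0, 1, 0]]^T, v_2 = [[-1, 1, 1, -4]]^T, v_3 = [[0, 1, 2, -2]]^T. Check: (A - 5I) v_3 = [[0, 0, 0, 0]]^T = 0.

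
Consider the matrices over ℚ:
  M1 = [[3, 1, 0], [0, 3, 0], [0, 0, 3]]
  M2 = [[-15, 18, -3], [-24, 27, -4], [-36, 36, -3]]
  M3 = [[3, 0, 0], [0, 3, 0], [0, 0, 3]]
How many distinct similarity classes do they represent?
Characteristic polynomials: χ_{M1} = (x - 3)^3, χ_{M2} = (x - 3)^3, χ_{M3} = (x - 3)^3.

{M1, M2}: invariant factors x - 3, (x - 3)^2.

{M3}: invariant factors x - 3, x - 3, x - 3.

Matrices are similar if and only if their invariant-factor lists agree; the partition into similarity classes is {M1, M2}, {M3}.

2 classes: {M1, M2}, {M3}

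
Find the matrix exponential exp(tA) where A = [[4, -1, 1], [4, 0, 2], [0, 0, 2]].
e^{tA} = [[(2*t + 1)*e^{2*t}, -t*e^{2*t}, t*e^{2*t}], [4*t*e^{2*t}, (1 - 2*t)*e^{2*t}, 2*t*e^{2*t}], [0, 0, e^{2*t}]]

A has Jordan form J = [[2, 1, 0], [0, 2, 0], [0, 0, 2]] with A = PJP^{-1}, so e^{tA} = P e^{tJ} P^{-1}.

For a Jordan block J_k(λ), e^{tJ_k(λ)} = e^{λt} · (I + tN + t^2 N^2/2! + ... + t^{k-1} N^{k-1}/(k-1)!) where N is the nilpotent superdiagonal part.

Assembling the blocks and conjugating back gives the entries of e^{tA} as shown above.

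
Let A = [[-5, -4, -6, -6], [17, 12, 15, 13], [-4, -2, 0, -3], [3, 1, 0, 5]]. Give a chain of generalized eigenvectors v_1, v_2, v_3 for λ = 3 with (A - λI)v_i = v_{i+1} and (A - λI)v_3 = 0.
We seek v_1 ∈ ker((A - 3I)^3) \ ker((A - 3I)^2), then set v_{i+1} = (A - 3I) v_i.

One such chain is v_1 = [[0, 2, 0, -1]]^T, v_2 = [[-2, 5, -1, 0]]^T, v_3 = [[2, -4, 1, -1]]^T. Check: (A - 3I) v_3 = [[0, 0, 0, 0]]^T = 0.

v_1 = [[0, 2, 0, -1]]^T, v_2 = [[-2, 5, -1, 0]]^T, v_3 = [[2, -4, 1, -1]]^T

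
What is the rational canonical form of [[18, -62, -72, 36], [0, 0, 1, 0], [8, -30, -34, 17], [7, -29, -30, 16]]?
The invariant factors of A (the non-unit diagonal entries of the Smith normal form of xI - A over ℚ[x]) are x(x^3 - 4x + 5), each dividing the next. The characteristic polynomial is their product, x(x^3 - 4x + 5).

The rational canonical form is the block-diagonal matrix of companion matrices C(f_i):
R = [[0, 0, 0, 0], [1, 0, 0, -5], [0, 1, 0, 4], [0, 0, 1, 0]].

Note the characteristic polynomial does not split into linear factors over ℚ, so A has no Jordan form over ℚ; the rational canonical form exists over any field.

R = [[0, 0, 0, 0], [1, 0, 0, -5], [0, 1, 0, 4], [0, 0, 1, 0]]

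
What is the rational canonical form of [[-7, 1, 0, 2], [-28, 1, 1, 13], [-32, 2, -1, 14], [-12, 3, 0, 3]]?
R = [[-3, 0, 0, 0], [0, 0, 0, 24], [0, 1, 0, 14], [0, 0, 1, -1]]

The invariant factors of A (the non-unit diagonal entries of the Smith normal form of xI - A over ℚ[x]) are x + 3, (x - 4)(x + 2)(x + 3), each dividing the next. The characteristic polynomial is their product, (x - 4)(x + 2)(x + 3)^2.

The rational canonical form is the block-diagonal matrix of companion matrices C(f_i):
R = [[-3, 0, 0, 0], [0, 0, 0, 24], [0, 1, 0, 14], [0, 0, 1, -1]].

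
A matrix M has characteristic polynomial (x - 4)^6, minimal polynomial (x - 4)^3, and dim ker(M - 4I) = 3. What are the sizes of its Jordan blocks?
λ = 4: algebraic multiplicity 6 (exponent in χ_M), largest block size 3 (exponent in m_M), 3 blocks (geometric multiplicity). These force block sizes [3, 2, 1].

Jordan blocks: (4, 3), (4, 2), (4, 1)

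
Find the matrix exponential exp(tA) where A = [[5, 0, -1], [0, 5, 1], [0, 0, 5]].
e^{tA} = [[e^{5*t}, 0, -t*e^{5*t}], [0, e^{5*t}, t*e^{5*t}], [0, 0, e^{5*t}]]

A has Jordan form J = [[5, 1, 0], [0, 5, 0], [0, 0, 5]] with A = PJP^{-1}, so e^{tA} = P e^{tJ} P^{-1}.

For a Jordan block J_k(λ), e^{tJ_k(λ)} = e^{λt} · (I + tN + t^2 N^2/2! + ... + t^{k-1} N^{k-1}/(k-1)!) where N is the nilpotent superdiagonal part.

Assembling the blocks and conjugating back gives the entries of e^{tA} as shown above.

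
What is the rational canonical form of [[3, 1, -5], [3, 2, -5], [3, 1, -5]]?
R = [[0, 0, 0], [1, 0, 2], [0, 1, 0]]

The invariant factors of A (the non-unit diagonal entries of the Smith normal form of xI - A over ℚ[x]) are x(x^2 - 2), each dividing the next. The characteristic polynomial is their product, x(x^2 - 2).

The rational canonical form is the block-diagonal matrix of companion matrices C(f_i):
R = [[0, 0, 0], [1, 0, 2], [0, 1, 0]].

Note the characteristic polynomial does not split into linear factors over ℚ, so A has no Jordan form over ℚ; the rational canonical form exists over any field.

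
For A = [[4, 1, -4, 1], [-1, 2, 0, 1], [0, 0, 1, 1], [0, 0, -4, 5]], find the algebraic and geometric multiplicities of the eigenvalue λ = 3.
algebraic multiplicity 4, geometric multiplicity 2

The characteristic polynomial is (x - 3)^4, so the factor x - 3 appears with exponent 4: the algebraic multiplicity is 4.

rank(A - 3I) = 2, so the eigenspace has dimension 4 - 2 = 2: the geometric multiplicity is 2.

Since 2 < 4, A is not diagonalizable.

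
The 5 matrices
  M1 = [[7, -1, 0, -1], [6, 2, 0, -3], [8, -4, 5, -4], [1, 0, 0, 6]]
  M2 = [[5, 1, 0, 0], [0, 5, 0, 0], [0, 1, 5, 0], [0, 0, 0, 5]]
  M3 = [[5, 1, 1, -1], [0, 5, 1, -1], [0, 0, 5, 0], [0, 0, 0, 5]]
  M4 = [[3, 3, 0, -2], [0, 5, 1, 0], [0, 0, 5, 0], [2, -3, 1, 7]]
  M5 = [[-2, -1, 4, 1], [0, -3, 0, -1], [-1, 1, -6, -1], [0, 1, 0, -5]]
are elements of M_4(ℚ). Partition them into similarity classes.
3 classes: {M1, M3, M4}, {M2}, {M5}

Characteristic polynomials: χ_{M1} = (x - 5)^4, χ_{M2} = (x - 5)^4, χ_{M3} = (x - 5)^4, χ_{M4} = (x - 5)^4, χ_{M5} = (x + 4)^4.

{M1, M3, M4}: invariant factors x - 5, (x - 5)^3.

{M2}: invariant factors x - 5, x - 5, (x - 5)^2.

{M5}: invariant factors x + 4, (x + 4)^3.

Matrices are similar if and only if their invariant-factor lists agree; the partition into similarity classes is {M1, M3, M4}, {M2}, {M5}.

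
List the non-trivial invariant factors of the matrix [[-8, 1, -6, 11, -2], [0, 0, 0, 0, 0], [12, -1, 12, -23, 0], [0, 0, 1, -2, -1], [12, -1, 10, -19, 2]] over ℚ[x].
x, x^3(x - 4)

The Jordan structure of A has elementary divisors x^3, x, (x - 4). Arranging the block sizes at each eigenvalue in decreasing order and taking row products gives the invariant factors.

Invariant factors (smallest first, each dividing the next): x, x^3(x - 4).

Check: the last factor x^3(x - 4) is the minimal polynomial, and the product x^4(x - 4) is the characteristic polynomial.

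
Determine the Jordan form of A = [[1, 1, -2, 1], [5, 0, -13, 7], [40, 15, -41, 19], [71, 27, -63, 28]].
J = [[-5, 1, 0, 0], [0, -5, 0, 0], [0, 0, -1, 1], [0, 0, 0, -1]]

The characteristic polynomial is det(xI - A) = (x + 1)^2(x + 5)^2, so the eigenvalues are -5 (algebraic multiplicity 2), -1 (algebraic multiplicity 2).

For λ = -5: rank(A + 5I) = 3, rank((A + 5I)^2) = 2. The eigenspace has dimension 4 - 3 = 1, so there is 1 Jordan block; the rank sequence gives block sizes [2].

For λ = -1: rank(A + I) = 3, rank((A + I)^2) = 2. The eigenspace has dimension 4 - 3 = 1, so there is 1 Jordan block; the rank sequence gives block sizes [2].

Assembling the blocks gives the Jordan form J above.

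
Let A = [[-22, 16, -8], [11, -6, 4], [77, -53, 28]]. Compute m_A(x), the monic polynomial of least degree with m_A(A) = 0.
The characteristic polynomial factors as x^3. The minimal polynomial is ∏(x - λ)^{k_λ} where k_λ is the size of the largest Jordan block at λ.

For λ = 0: rank(A) = 2, and the largest Jordan block has size 3 (the smallest k with rank(A^k) = rank(A^(k+1))).

So m_A(x) = x^3.

m_A(x) = x^3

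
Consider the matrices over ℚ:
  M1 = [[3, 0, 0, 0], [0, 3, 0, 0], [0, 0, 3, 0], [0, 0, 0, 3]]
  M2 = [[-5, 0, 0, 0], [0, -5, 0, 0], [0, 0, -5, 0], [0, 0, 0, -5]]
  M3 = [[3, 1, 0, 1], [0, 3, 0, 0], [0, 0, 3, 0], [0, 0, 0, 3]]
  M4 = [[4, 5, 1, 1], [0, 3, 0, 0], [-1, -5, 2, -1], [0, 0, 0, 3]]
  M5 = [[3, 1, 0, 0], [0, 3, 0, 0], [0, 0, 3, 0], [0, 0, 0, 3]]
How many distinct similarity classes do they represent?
3 classes: {M1}, {M2}, {M3, M4, M5}

Characteristic polynomials: χ_{M1} = (x - 3)^4, χ_{M2} = (x + 5)^4, χ_{M3} = (x - 3)^4, χ_{M4} = (x - 3)^4, χ_{M5} = (x - 3)^4.

{M1}: invariant factors x - 3, x - 3, x - 3, x - 3.

{M2}: invariant factors x + 5, x + 5, x + 5, x + 5.

{M3, M4, M5}: invariant factors x - 3, x - 3, (x - 3)^2.

Matrices are similar if and only if their invariant-factor lists agree; the partition into similarity classes is {M1}, {M2}, {M3, M4, M5}.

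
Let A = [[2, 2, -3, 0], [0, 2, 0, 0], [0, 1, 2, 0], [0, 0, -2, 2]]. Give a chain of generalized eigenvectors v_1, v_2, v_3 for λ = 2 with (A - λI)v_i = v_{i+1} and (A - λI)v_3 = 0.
v_1 = [[0, 1, 0, 0]]^T, v_2 = [[2, 0, 1, 0]]^T, v_3 = [[-3, 0, 0, -2]]^T

We seek v_1 ∈ ker((A - 2I)^3) \ ker((A - 2I)^2), then set v_{i+1} = (A - 2I) v_i.

One such chain is v_1 = [[0, 1, 0, 0]]^T, v_2 = [[2, 0, 1, 0]]^T, v_3 = [[-3, 0, 0, -2]]^T. Check: (A - 2I) v_3 = [[0, 0, 0, 0]]^T = 0.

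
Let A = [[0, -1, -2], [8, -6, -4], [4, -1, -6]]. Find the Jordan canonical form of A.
J = [[-4, 1, 0], [0, -4, 0], [0, 0, -4]]

The characteristic polynomial is det(xI - A) = (x + 4)^3, so the eigenvalues are -4 (algebraic multiplicity 3).

For λ = -4: rank(A + 4I) = 1, rank((A + 4I)^2) = 0. The eigenspace has dimension 3 - 1 = 2, so there are 2 Jordan blocks; the rank sequence gives block sizes [2, 1].

Assembling the blocks gives the Jordan form J above.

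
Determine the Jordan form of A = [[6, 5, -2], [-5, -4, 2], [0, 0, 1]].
The characteristic polynomial is det(xI - A) = (x - 1)^3, so the eigenvalues are 1 (algebraic multiplicity 3).

For λ = 1: rank(A - I) = 1, rank((A - I)^2) = 0. The eigenspace has dimension 3 - 1 = 2, so there are 2 Jordan blocks; the rank sequence gives block sizes [2, 1].

Assembling the blocks gives the Jordan form J above.

J = [[1, 1, 0], [0, 1, 0], [0, 0, 1]]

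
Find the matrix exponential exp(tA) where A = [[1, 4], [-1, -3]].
A has Jordan form J = [[-1, 1], [0, -1]] with A = PJP^{-1}, so e^{tA} = P e^{tJ} P^{-1}.

For a Jordan block J_k(λ), e^{tJ_k(λ)} = e^{λt} · (I + tN + t^2 N^2/2! + ... + t^{k-1} N^{k-1}/(k-1)!) where N is the nilpotent superdiagonal part.

Assembling the blocks and conjugating back gives the entries of e^{tA} as shown above.

e^{tA} = [[(2*t + 1)*e^{-t}, 4*t*e^{-t}], [-t*e^{-t}, (1 - 2*t)*e^{-t}]]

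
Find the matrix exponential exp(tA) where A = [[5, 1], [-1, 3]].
A has Jordan form J = [[4, 1], [0, 4]] with A = PJP^{-1}, so e^{tA} = P e^{tJ} P^{-1}.

For a Jordan block J_k(λ), e^{tJ_k(λ)} = e^{λt} · (I + tN + t^2 N^2/2! + ... + t^{k-1} N^{k-1}/(k-1)!) where N is the nilpotent superdiagonal part.

Assembling the blocks and conjugating back gives the entries of e^{tA} as shown above.

e^{tA} = [[(t + 1)*e^{4*t}, t*e^{4*t}], [-t*e^{4*t}, (1 - t)*e^{4*t}]]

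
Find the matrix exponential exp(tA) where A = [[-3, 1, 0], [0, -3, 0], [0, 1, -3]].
e^{tA} = [[e^{-3*t}, t*e^{-3*t}, 0], [0, e^{-3*t}, 0], [0, t*e^{-3*t}, e^{-3*t}]]

A has Jordan form J = [[-3, 1, 0], [0, -3, 0], [0, 0, -3]] with A = PJP^{-1}, so e^{tA} = P e^{tJ} P^{-1}.

For a Jordan block J_k(λ), e^{tJ_k(λ)} = e^{λt} · (I + tN + t^2 N^2/2! + ... + t^{k-1} N^{k-1}/(k-1)!) where N is the nilpotent superdiagonal part.

Assembling the blocks and conjugating back gives the entries of e^{tA} as shown above.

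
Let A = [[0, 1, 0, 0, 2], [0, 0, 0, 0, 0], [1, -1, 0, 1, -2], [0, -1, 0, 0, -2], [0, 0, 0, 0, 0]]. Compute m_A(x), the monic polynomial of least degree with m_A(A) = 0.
m_A(x) = x^2

The characteristic polynomial factors as x^5. The minimal polynomial is ∏(x - λ)^{k_λ} where k_λ is the size of the largest Jordan block at λ.

For λ = 0: rank(A) = 2, and the largest Jordan block has size 2 (the smallest k with rank(A^k) = rank(A^(k+1))).

So m_A(x) = x^2.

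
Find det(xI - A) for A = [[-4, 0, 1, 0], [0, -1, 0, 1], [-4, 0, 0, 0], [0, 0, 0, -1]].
xI - A = [[x + 4, 0, -1, 0], [0, x + 1, 0, -1], [4, 0, x, 0], [0, 0, 0, x + 1]].

Expanding det(xI - A) along the first row:
det(xI - A) = + (x + 4)·det([[x + 1, 0, -1], [0, x, 0], [0, 0, x + 1]]) - (0)·det([[0, 0, -1], [4, x, 0], [0, 0, x + 1]]) + (-1)·det([[0, x + 1, -1], [4, 0, 0], [0, 0, x + 1]]) - (0)·det([[0, x + 1, 0], [4, 0, x], [0, 0, 0]]).

Evaluating gives χ_A(x) = x^4 + 6x^3 + 13x^2 + 12x + 4 = (x + 1)^2(x + 2)^2.

χ_A(x) = (x + 1)^2(x + 2)^2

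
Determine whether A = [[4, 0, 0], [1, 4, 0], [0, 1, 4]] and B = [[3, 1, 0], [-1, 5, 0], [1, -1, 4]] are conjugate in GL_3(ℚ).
Both have characteristic polynomial (x - 4)^3, but the minimal polynomial of A is (x - 4)^3 while the minimal polynomial of B is (x - 4)^2. The minimal polynomial is a similarity invariant, so A and B are not similar.

No.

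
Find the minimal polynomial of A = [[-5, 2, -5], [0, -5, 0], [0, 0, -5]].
The characteristic polynomial factors as (x + 5)^3. The minimal polynomial is ∏(x - λ)^{k_λ} where k_λ is the size of the largest Jordan block at λ.

For λ = -5: rank(A + 5I) = 1, and the largest Jordan block has size 2 (the smallest k with rank((A + 5I)^k) = rank((A + 5I)^(k+1))).

So m_A(x) = (x + 5)^2.

m_A(x) = (x + 5)^2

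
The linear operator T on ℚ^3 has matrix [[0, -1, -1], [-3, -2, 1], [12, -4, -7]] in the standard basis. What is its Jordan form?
J = [[-3, 1, 0], [0, -3, 0], [0, 0, -3]]

The characteristic polynomial is det(xI - A) = (x + 3)^3, so the eigenvalues are -3 (algebraic multiplicity 3).

For λ = -3: rank(A + 3I) = 1, rank((A + 3I)^2) = 0. The eigenspace has dimension 3 - 1 = 2, so there are 2 Jordan blocks; the rank sequence gives block sizes [2, 1].

Assembling the blocks gives the Jordan form J above.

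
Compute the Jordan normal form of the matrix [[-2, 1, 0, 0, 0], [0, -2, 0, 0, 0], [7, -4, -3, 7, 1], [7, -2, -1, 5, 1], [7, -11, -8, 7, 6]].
J = [[-2, 1, 0, 0, 0], [0, -2, 0, 0, 0], [0, 0, -2, 0, 0], [0, 0, 0, 5, 1], [0, 0, 0, 0, 5]]

The characteristic polynomial is det(xI - A) = (x - 5)^2(x + 2)^3, so the eigenvalues are -2 (algebraic multiplicity 3), 5 (algebraic multiplicity 2).

For λ = -2: rank(A + 2I) = 3, rank((A + 2I)^2) = 2. The eigenspace has dimension 5 - 3 = 2, so there are 2 Jordan blocks; the rank sequence gives block sizes [2, 1].

For λ = 5: rank(A - 5I) = 4, rank((A - 5I)^2) = 3. The eigenspace has dimension 5 - 4 = 1, so there is 1 Jordan block; the rank sequence gives block sizes [2].

Assembling the blocks gives the Jordan form J above.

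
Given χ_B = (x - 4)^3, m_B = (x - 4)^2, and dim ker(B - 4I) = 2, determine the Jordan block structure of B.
λ = 4: algebraic multiplicity 3 (exponent in χ_B), largest block size 2 (exponent in m_B), 2 blocks (geometric multiplicity). These force block sizes [2, 1].

Jordan blocks: (4, 2), (4, 1)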